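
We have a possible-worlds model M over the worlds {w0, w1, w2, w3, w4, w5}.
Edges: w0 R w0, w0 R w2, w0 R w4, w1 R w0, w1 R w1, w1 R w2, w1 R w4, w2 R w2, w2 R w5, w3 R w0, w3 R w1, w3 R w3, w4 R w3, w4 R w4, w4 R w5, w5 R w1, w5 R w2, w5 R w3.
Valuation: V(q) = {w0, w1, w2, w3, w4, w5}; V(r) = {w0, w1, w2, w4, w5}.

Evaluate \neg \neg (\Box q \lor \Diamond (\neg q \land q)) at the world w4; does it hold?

At w4: \neg (\Box q \lor \Diamond (\neg q \land q)) is false, so \neg \neg (\Box q \lor \Diamond (\neg q \land q)) is true.
  At w4: \Box q \lor \Diamond (\neg q \land q) is true, so \neg (\Box q \lor \Diamond (\neg q \land q)) is false.
    At w4: \Box q is true, \Diamond (\neg q \land q) is false, so \Box q \lor \Diamond (\neg q \land q) is true.
      At w4: \Box q requires q at every successor {w3, w4, w5}.
        At w3: q is true.
        At w4: q is true.
        At w5: q is true.
      So \Box q is true at w4.
      At w4: \Diamond (\neg q \land q) requires \neg q \land q at some successor in {w3, w4, w5}.
        At w3: \neg q \land q is false.
        At w4: \neg q \land q is false.
        At w5: \neg q \land q is false.
      So \Diamond (\neg q \land q) is false at w4.

Yes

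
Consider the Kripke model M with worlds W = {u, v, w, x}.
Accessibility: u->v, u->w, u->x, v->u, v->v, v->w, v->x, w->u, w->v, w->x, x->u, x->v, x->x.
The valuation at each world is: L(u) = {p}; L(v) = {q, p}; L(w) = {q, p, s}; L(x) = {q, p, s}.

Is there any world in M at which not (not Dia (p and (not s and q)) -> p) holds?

No

Let φ = not (not Dia (p and (not s and q)) -> p). Evaluate φ at each world:
  u (successors {v, w, x}): φ is false.
  v (successors {u, v, w, x}): φ is false.
  w (successors {u, v, x}): φ is false.
  x (successors {u, v, x}): φ is false.
For instance, at x:
  At x: not Dia (p and (not s and q)) -> p is true, so not (not Dia (p and (not s and q)) -> p) is false.
    At x: not Dia (p and (not s and q)) is false, p is true, so not Dia (p and (not s and q)) -> p is true.
      At x: Dia (p and (not s and q)) is true, so not Dia (p and (not s and q)) is false.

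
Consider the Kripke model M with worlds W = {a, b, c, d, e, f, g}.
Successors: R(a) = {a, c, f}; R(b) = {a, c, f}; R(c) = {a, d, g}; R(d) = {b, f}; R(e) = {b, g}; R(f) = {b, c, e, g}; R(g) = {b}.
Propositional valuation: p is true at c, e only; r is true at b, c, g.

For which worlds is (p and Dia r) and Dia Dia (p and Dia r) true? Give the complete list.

c, e

Let φ = (p and Dia r) and Dia Dia (p and Dia r). Evaluate φ at each world:
  a (successors {a, c, f}): φ is false.
  b (successors {a, c, f}): φ is false.
  c (successors {a, d, g}): φ is true.
  d (successors {b, f}): φ is false.
  e (successors {b, g}): φ is true.
  f (successors {b, c, e, g}): φ is false.
  g (successors {b}): φ is false.
For instance, at g:
  At g: p and Dia r is false, Dia Dia (p and Dia r) is true, so (p and Dia r) and Dia Dia (p and Dia r) is false.
    At g: p is false, Dia r is true, so p and Dia r is false.
      At g: Dia r requires r at some successor in {b}.
        r holds at b, so Dia r is true at g.
    At g: Dia Dia (p and Dia r) requires Dia (p and Dia r) at some successor in {b}.
      Dia (p and Dia r) holds at b, so Dia Dia (p and Dia r) is true at g.
Satisfying worlds: {c, e}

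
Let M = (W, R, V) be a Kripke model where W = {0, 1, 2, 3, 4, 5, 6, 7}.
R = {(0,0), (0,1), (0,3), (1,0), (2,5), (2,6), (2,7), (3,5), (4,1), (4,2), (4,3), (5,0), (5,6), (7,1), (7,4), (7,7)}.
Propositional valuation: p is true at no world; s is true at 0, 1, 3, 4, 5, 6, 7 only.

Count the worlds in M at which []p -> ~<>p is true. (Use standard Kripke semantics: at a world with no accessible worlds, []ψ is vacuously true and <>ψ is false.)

Let φ = []p -> ~<>p. Evaluate φ at each world:
  0 (successors {0, 1, 3}): φ is true.
  1 (successors {0}): φ is true.
  2 (successors {5, 6, 7}): φ is true.
  3 (successors {5}): φ is true.
  4 (successors {1, 2, 3}): φ is true.
  5 (successors {0, 6}): φ is true.
  6 (successors ∅): φ is true.
  7 (successors {1, 4, 7}): φ is true.
For instance, at 2:
  At 2: []p is false, ~<>p is true, so []p -> ~<>p is true.
    At 2: []p requires p at every successor {5, 6, 7}.
      p fails at 5, so []p is false at 2.
    At 2: <>p is false, so ~<>p is true.
      At 2: <>p requires p at some successor in {5, 6, 7}.
        At 5: p is false.
        At 6: p is false.
        At 7: p is false.
      So <>p is false at 2.
Satisfying worlds: {0, 1, 2, 3, 4, 5, 6, 7}

8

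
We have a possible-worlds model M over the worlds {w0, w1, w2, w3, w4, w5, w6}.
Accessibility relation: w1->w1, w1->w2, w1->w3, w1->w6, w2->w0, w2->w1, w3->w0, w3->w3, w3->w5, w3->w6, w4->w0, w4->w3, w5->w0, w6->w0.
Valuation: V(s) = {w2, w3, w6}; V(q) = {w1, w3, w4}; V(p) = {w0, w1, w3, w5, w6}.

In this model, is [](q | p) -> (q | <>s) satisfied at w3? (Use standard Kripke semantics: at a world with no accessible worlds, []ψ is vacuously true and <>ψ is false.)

At w3: [](q | p) is true, q | <>s is true, so [](q | p) -> (q | <>s) is true.
  At w3: [](q | p) requires q | p at every successor {w0, w3, w5, w6}.
    At w0: q | p is true.
    At w3: q | p is true.
    At w5: q | p is true.
    At w6: q | p is true.
  So [](q | p) is true at w3.
  At w3: q is true, <>s is true, so q | <>s is true.
    At w3: <>s requires s at some successor in {w0, w3, w5, w6}.
      s holds at w3, so <>s is true at w3.

Yes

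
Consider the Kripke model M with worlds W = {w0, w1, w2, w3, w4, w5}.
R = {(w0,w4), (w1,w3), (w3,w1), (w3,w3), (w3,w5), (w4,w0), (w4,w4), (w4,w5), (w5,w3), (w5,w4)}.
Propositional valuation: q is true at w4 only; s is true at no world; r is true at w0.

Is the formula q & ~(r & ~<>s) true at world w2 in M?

At w2: q is false, ~(r & ~<>s) is true, so q & ~(r & ~<>s) is false.
  At w2: r & ~<>s is false, so ~(r & ~<>s) is true.
    At w2: r is false, ~<>s is true, so r & ~<>s is false.
      At w2: <>s is false, so ~<>s is true.

No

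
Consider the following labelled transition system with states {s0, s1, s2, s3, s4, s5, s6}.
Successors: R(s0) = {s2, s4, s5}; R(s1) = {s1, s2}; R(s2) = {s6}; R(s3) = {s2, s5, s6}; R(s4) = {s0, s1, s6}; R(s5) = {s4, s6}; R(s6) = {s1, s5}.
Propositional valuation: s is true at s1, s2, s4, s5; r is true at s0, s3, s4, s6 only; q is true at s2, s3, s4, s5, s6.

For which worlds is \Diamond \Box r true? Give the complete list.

Let φ = \Diamond \Box r. Evaluate φ at each world:
  s0 (successors {s2, s4, s5}): φ is true.
  s1 (successors {s1, s2}): φ is true.
  s2 (successors {s6}): φ is false.
  s3 (successors {s2, s5, s6}): φ is true.
  s4 (successors {s0, s1, s6}): φ is false.
  s5 (successors {s4, s6}): φ is false.
  s6 (successors {s1, s5}): φ is true.
For instance, at s0:
  At s0: \Diamond \Box r requires \Box r at some successor in {s2, s4, s5}.
    \Box r holds at s2, so \Diamond \Box r is true at s0.
      At s2: \Box r requires r at every successor {s6}.
        At s6: r is true.
      So \Box r is true at s2.
Satisfying worlds: {s0, s1, s3, s6}

s0, s1, s3, s6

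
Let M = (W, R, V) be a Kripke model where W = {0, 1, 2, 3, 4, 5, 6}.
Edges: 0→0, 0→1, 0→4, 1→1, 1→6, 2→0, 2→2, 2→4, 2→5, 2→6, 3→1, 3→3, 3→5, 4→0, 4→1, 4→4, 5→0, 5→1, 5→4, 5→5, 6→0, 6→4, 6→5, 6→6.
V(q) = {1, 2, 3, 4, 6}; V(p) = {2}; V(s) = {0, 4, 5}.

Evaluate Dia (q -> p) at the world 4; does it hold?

At 4: Dia (q -> p) requires q -> p at some successor in {0, 1, 4}.
  q -> p holds at 0, so Dia (q -> p) is true at 4.

Yes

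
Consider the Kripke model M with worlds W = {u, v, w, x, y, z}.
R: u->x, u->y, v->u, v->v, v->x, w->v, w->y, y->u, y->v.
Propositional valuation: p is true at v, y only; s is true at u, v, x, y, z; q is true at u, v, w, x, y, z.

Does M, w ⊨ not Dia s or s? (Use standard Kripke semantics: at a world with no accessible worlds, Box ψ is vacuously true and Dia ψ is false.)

No

Recall that Dia ψ holds at a world iff ψ holds at some accessible world.
At w: not Dia s is false, s is false, so not Dia s or s is false.
  At w: Dia s is true, so not Dia s is false.
    At w: Dia s requires s at some successor in {v, y}.
      s holds at v, so Dia s is true at w.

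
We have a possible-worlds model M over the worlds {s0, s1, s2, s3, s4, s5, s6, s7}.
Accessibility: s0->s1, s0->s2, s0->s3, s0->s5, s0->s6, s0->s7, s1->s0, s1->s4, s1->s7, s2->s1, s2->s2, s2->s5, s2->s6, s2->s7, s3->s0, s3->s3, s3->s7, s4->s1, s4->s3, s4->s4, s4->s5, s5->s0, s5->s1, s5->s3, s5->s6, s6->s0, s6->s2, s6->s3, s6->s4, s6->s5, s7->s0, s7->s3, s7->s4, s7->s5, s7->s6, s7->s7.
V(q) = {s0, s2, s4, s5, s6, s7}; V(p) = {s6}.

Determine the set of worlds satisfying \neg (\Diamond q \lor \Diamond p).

Recall that \Diamond ψ holds at a world iff ψ holds at some accessible world.
Let φ = \neg (\Diamond q \lor \Diamond p). Evaluate φ at each world:
  s0 (successors {s1, s2, s3, s5, s6, s7}): φ is false.
  s1 (successors {s0, s4, s7}): φ is false.
  s2 (successors {s1, s2, s5, s6, s7}): φ is false.
  s3 (successors {s0, s3, s7}): φ is false.
  s4 (successors {s1, s3, s4, s5}): φ is false.
  s5 (successors {s0, s1, s3, s6}): φ is false.
  s6 (successors {s0, s2, s3, s4, s5}): φ is false.
  s7 (successors {s0, s3, s4, s5, s6, s7}): φ is false.
For instance, at s7:
  At s7: \Diamond q \lor \Diamond p is true, so \neg (\Diamond q \lor \Diamond p) is false.
    At s7: \Diamond q is true, \Diamond p is true, so \Diamond q \lor \Diamond p is true.
      At s7: \Diamond q requires q at some successor in {s0, s3, s4, s5, s6, s7}.
        q holds at s0, so \Diamond q is true at s7.
      At s7: \Diamond p requires p at some successor in {s0, s3, s4, s5, s6, s7}.
        p holds at s6, so \Diamond p is true at s7.
Satisfying worlds: none.

none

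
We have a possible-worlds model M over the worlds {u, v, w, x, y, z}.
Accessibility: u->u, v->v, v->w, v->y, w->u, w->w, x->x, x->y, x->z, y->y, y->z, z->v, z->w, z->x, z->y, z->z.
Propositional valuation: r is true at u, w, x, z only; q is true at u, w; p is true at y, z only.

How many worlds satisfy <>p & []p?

1

Recall that []ψ holds at a world iff ψ holds at every accessible world, and <>ψ holds iff ψ holds at some accessible world.
Let φ = <>p & []p. Evaluate φ at each world:
  u (successors {u}): φ is false.
  v (successors {v, w, y}): φ is false.
  w (successors {u, w}): φ is false.
  x (successors {x, y, z}): φ is false.
  y (successors {y, z}): φ is true.
  z (successors {v, w, x, y, z}): φ is false.
For instance, at u:
  At u: <>p is false, []p is false, so <>p & []p is false.
    At u: <>p requires p at some successor in {u}.
      At u: p is false.
    So <>p is false at u.
    At u: []p requires p at every successor {u}.
      p fails at u, so []p is false at u.
Satisfying worlds: {y}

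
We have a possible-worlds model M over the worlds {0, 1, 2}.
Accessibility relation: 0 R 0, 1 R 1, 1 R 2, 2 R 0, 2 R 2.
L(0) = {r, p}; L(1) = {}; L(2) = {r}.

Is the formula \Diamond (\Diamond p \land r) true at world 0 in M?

Yes

At 0: \Diamond (\Diamond p \land r) requires \Diamond p \land r at some successor in {0}.
  \Diamond p \land r holds at 0, so \Diamond (\Diamond p \land r) is true at 0.
    At 0: \Diamond p is true, r is true, so \Diamond p \land r is true.
      At 0: \Diamond p requires p at some successor in {0}.
        p holds at 0, so \Diamond p is true at 0.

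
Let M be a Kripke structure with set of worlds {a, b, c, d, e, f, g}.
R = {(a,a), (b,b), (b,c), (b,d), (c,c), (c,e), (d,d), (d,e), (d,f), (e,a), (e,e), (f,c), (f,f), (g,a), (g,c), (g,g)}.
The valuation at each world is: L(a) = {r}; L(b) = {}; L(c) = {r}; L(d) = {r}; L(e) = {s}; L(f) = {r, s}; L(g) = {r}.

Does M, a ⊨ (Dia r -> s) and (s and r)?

No

At a: Dia r -> s is false, s and r is false, so (Dia r -> s) and (s and r) is false.
  At a: Dia r is true, s is false, so Dia r -> s is false.
    At a: Dia r requires r at some successor in {a}.
      r holds at a, so Dia r is true at a.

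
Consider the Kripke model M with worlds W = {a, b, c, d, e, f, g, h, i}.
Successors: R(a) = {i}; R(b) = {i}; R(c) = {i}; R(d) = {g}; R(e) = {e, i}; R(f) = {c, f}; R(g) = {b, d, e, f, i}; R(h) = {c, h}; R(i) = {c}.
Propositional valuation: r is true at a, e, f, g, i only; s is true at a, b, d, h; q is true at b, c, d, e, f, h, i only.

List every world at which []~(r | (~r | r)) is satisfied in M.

none

Let φ = []~(r | (~r | r)). Evaluate φ at each world:
  a (successors {i}): φ is false.
  b (successors {i}): φ is false.
  c (successors {i}): φ is false.
  d (successors {g}): φ is false.
  e (successors {e, i}): φ is false.
  f (successors {c, f}): φ is false.
  g (successors {b, d, e, f, i}): φ is false.
  h (successors {c, h}): φ is false.
  i (successors {c}): φ is false.
For instance, at d:
  At d: []~(r | (~r | r)) requires ~(r | (~r | r)) at every successor {g}.
    ~(r | (~r | r)) fails at g, so []~(r | (~r | r)) is false at d.
Satisfying worlds: none.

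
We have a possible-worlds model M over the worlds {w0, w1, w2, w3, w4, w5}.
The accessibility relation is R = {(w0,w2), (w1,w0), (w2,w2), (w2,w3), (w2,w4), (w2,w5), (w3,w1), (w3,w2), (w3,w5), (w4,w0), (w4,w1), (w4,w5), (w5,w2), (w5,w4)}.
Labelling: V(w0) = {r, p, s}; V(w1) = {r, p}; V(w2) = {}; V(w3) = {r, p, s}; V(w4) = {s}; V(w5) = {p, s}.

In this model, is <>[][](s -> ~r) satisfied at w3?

Yes

At w3: <>[][](s -> ~r) requires [][](s -> ~r) at some successor in {w1, w2, w5}.
  [][](s -> ~r) holds at w1, so <>[][](s -> ~r) is true at w3.
    At w1: [][](s -> ~r) requires [](s -> ~r) at every successor {w0}.
      At w0: [](s -> ~r) is true.
    So [][](s -> ~r) is true at w1.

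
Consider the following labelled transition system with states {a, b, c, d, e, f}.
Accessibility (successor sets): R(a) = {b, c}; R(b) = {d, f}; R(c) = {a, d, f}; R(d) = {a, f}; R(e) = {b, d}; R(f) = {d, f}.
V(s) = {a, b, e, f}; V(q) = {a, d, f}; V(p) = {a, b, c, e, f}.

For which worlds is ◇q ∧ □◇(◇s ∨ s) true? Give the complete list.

Let φ = ◇q ∧ □◇(◇s ∨ s). Evaluate φ at each world:
  a (successors {b, c}): φ is false.
  b (successors {d, f}): φ is true.
  c (successors {a, d, f}): φ is true.
  d (successors {a, f}): φ is true.
  e (successors {b, d}): φ is true.
  f (successors {d, f}): φ is true.
For instance, at c:
  At c: ◇q is true, □◇(◇s ∨ s) is true, so ◇q ∧ □◇(◇s ∨ s) is true.
    At c: ◇q requires q at some successor in {a, d, f}.
      q holds at a, so ◇q is true at c.
    At c: □◇(◇s ∨ s) requires ◇(◇s ∨ s) at every successor {a, d, f}.
      At a: ◇(◇s ∨ s) is true.
      At d: ◇(◇s ∨ s) is true.
      At f: ◇(◇s ∨ s) is true.
    So □◇(◇s ∨ s) is true at c.
Satisfying worlds: {b, c, d, e, f}

b, c, d, e, f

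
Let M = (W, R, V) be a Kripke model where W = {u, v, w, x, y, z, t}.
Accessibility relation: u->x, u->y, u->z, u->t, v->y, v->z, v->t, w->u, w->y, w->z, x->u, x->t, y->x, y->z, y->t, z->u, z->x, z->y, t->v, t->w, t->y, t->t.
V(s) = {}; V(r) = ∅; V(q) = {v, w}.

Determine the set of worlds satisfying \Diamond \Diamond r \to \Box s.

u, v, w, x, y, z, t

Recall that \Box ψ holds at a world iff ψ holds at every accessible world, and \Diamond ψ holds iff ψ holds at some accessible world.
Let φ = \Diamond \Diamond r \to \Box s. Evaluate φ at each world:
  u (successors {x, y, z, t}): φ is true.
  v (successors {y, z, t}): φ is true.
  w (successors {u, y, z}): φ is true.
  x (successors {u, t}): φ is true.
  y (successors {x, z, t}): φ is true.
  z (successors {u, x, y}): φ is true.
  t (successors {v, w, y, t}): φ is true.
For instance, at u:
  At u: \Diamond \Diamond r is false, \Box s is false, so \Diamond \Diamond r \to \Box s is true.
    At u: \Diamond \Diamond r requires \Diamond r at some successor in {x, y, z, t}.
      At x: \Diamond r is false.
      At y: \Diamond r is false.
      At z: \Diamond r is false.
      At t: \Diamond r is false.
    So \Diamond \Diamond r is false at u.
    At u: \Box s requires s at every successor {x, y, z, t}.
      s fails at x, so \Box s is false at u.
Satisfying worlds: {u, v, w, x, y, z, t}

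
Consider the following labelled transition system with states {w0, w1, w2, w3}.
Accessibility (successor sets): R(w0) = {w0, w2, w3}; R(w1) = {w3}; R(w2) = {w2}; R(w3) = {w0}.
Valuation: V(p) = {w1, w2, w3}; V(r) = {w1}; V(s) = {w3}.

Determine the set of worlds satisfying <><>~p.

Let φ = <><>~p. Evaluate φ at each world:
  w0 (successors {w0, w2, w3}): φ is true.
  w1 (successors {w3}): φ is true.
  w2 (successors {w2}): φ is false.
  w3 (successors {w0}): φ is true.
For instance, at w0:
  At w0: <><>~p requires <>~p at some successor in {w0, w2, w3}.
    <>~p holds at w0, so <><>~p is true at w0.
      At w0: <>~p requires ~p at some successor in {w0, w2, w3}.
        ~p holds at w0, so <>~p is true at w0.
Satisfying worlds: {w0, w1, w3}

w0, w1, w3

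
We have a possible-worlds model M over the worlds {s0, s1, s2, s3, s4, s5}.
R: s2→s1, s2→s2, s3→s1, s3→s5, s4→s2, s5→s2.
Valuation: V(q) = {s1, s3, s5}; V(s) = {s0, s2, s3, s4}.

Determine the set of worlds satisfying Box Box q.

s0, s1

Let φ = Box Box q. Evaluate φ at each world:
  s0 (successors ∅): φ is true.
  s1 (successors ∅): φ is true.
  s2 (successors {s1, s2}): φ is false.
  s3 (successors {s1, s5}): φ is false.
  s4 (successors {s2}): φ is false.
  s5 (successors {s2}): φ is false.
For instance, at s3:
  At s3: Box Box q requires Box q at every successor {s1, s5}.
    Box q fails at s5, so Box Box q is false at s3.
      At s5: Box q requires q at every successor {s2}.
        q fails at s2, so Box q is false at s5.
Satisfying worlds: {s0, s1}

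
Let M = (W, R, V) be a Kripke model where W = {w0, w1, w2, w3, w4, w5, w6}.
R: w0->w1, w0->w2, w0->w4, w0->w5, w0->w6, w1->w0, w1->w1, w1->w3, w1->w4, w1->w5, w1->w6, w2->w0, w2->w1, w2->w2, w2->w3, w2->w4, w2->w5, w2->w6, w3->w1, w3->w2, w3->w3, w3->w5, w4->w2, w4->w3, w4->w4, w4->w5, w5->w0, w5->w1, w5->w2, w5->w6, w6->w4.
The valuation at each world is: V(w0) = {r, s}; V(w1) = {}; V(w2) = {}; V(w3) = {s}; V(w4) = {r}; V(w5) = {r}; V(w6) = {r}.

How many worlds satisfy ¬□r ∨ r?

Let φ = ¬□r ∨ r. Evaluate φ at each world:
  w0 (successors {w1, w2, w4, w5, w6}): φ is true.
  w1 (successors {w0, w1, w3, w4, w5, w6}): φ is true.
  w2 (successors {w0, w1, w2, w3, w4, w5, w6}): φ is true.
  w3 (successors {w1, w2, w3, w5}): φ is true.
  w4 (successors {w2, w3, w4, w5}): φ is true.
  w5 (successors {w0, w1, w2, w6}): φ is true.
  w6 (successors {w4}): φ is true.
For instance, at w4:
  At w4: ¬□r is true, r is true, so ¬□r ∨ r is true.
    At w4: □r is false, so ¬□r is true.
      At w4: □r requires r at every successor {w2, w3, w4, w5}.
        r fails at w2, so □r is false at w4.
Satisfying worlds: {w0, w1, w2, w3, w4, w5, w6}

7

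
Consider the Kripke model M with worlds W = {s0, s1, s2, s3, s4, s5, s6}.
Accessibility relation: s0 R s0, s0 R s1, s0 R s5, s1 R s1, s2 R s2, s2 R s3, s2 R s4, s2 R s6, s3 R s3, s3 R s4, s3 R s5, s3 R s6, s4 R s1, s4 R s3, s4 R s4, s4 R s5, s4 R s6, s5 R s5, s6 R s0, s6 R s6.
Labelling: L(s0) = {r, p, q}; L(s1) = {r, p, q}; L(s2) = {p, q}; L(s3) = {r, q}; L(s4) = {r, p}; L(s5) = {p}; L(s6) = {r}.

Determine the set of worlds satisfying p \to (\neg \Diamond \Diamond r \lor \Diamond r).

Recall that \Diamond ψ holds at a world iff ψ holds at some accessible world.
Let φ = p \to (\neg \Diamond \Diamond r \lor \Diamond r). Evaluate φ at each world:
  s0 (successors {s0, s1, s5}): φ is true.
  s1 (successors {s1}): φ is true.
  s2 (successors {s2, s3, s4, s6}): φ is true.
  s3 (successors {s3, s4, s5, s6}): φ is true.
  s4 (successors {s1, s3, s4, s5, s6}): φ is true.
  s5 (successors {s5}): φ is true.
  s6 (successors {s0, s6}): φ is true.
For instance, at s6:
  At s6: p is false, \neg \Diamond \Diamond r \lor \Diamond r is true, so p \to (\neg \Diamond \Diamond r \lor \Diamond r) is true.
    At s6: \neg \Diamond \Diamond r is false, \Diamond r is true, so \neg \Diamond \Diamond r \lor \Diamond r is true.
      At s6: \Diamond \Diamond r is true, so \neg \Diamond \Diamond r is false.
      At s6: \Diamond r requires r at some successor in {s0, s6}.
        r holds at s0, so \Diamond r is true at s6.
Satisfying worlds: {s0, s1, s2, s3, s4, s5, s6}

s0, s1, s2, s3, s4, s5, s6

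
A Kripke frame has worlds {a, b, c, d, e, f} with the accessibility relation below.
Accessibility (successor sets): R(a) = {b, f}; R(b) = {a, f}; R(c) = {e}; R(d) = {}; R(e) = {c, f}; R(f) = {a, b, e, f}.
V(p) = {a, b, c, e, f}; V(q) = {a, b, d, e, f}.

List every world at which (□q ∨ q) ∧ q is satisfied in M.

a, b, d, e, f

Let φ = (□q ∨ q) ∧ q. Evaluate φ at each world:
  a (successors {b, f}): φ is true.
  b (successors {a, f}): φ is true.
  c (successors {e}): φ is false.
  d (successors ∅): φ is true.
  e (successors {c, f}): φ is true.
  f (successors {a, b, e, f}): φ is true.
For instance, at e:
  At e: □q ∨ q is true, q is true, so (□q ∨ q) ∧ q is true.
    At e: □q is false, q is true, so □q ∨ q is true.
      At e: □q requires q at every successor {c, f}.
        q fails at c, so □q is false at e.
Satisfying worlds: {a, b, d, e, f}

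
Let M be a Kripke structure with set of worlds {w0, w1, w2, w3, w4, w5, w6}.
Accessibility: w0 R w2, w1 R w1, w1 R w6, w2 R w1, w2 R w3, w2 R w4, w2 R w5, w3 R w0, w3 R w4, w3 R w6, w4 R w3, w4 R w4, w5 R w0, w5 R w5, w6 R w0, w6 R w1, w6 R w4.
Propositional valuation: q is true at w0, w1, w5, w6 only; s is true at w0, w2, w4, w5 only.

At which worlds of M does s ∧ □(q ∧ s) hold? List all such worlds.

Recall that □ψ holds at a world iff ψ holds at every accessible world, and ◇ψ holds iff ψ holds at some accessible world.
Let φ = s ∧ □(q ∧ s). Evaluate φ at each world:
  w0 (successors {w2}): φ is false.
  w1 (successors {w1, w6}): φ is false.
  w2 (successors {w1, w3, w4, w5}): φ is false.
  w3 (successors {w0, w4, w6}): φ is false.
  w4 (successors {w3, w4}): φ is false.
  w5 (successors {w0, w5}): φ is true.
  w6 (successors {w0, w1, w4}): φ is false.
For instance, at w5:
  At w5: s is true, □(q ∧ s) is true, so s ∧ □(q ∧ s) is true.
    At w5: □(q ∧ s) requires q ∧ s at every successor {w0, w5}.
      At w0: q ∧ s is true.
      At w5: q ∧ s is true.
    So □(q ∧ s) is true at w5.
Satisfying worlds: {w5}

w5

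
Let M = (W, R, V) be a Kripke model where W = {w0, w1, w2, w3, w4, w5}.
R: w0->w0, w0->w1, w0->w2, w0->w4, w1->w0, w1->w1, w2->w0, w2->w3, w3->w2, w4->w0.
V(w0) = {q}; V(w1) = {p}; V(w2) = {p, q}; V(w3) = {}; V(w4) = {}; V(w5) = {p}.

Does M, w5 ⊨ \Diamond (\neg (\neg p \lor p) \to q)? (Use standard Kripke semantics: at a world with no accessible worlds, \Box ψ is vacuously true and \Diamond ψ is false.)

At w5: no accessible worlds, so \Diamond (\neg (\neg p \lor p) \to q) is false.

No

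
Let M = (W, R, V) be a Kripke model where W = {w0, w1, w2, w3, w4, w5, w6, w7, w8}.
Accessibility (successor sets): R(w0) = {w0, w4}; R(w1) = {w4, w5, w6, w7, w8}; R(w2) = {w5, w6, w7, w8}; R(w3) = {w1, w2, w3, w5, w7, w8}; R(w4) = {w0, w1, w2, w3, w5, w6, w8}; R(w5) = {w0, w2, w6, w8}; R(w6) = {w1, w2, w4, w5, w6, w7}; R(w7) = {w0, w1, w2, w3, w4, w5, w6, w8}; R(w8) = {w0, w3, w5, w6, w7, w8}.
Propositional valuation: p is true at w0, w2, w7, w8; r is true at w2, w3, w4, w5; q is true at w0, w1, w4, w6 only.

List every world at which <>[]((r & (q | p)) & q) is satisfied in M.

Let φ = <>[]((r & (q | p)) & q). Evaluate φ at each world:
  w0 (successors {w0, w4}): φ is false.
  w1 (successors {w4, w5, w6, w7, w8}): φ is false.
  w2 (successors {w5, w6, w7, w8}): φ is false.
  w3 (successors {w1, w2, w3, w5, w7, w8}): φ is false.
  w4 (successors {w0, w1, w2, w3, w5, w6, w8}): φ is false.
  w5 (successors {w0, w2, w6, w8}): φ is false.
  w6 (successors {w1, w2, w4, w5, w6, w7}): φ is false.
  w7 (successors {w0, w1, w2, w3, w4, w5, w6, w8}): φ is false.
  w8 (successors {w0, w3, w5, w6, w7, w8}): φ is false.
For instance, at w5:
  At w5: <>[]((r & (q | p)) & q) requires []((r & (q | p)) & q) at some successor in {w0, w2, w6, w8}.
    At w0: []((r & (q | p)) & q) is false.
    At w2: []((r & (q | p)) & q) is false.
    At w6: []((r & (q | p)) & q) is false.
    At w8: []((r & (q | p)) & q) is false.
  So <>[]((r & (q | p)) & q) is false at w5.
Satisfying worlds: none.

none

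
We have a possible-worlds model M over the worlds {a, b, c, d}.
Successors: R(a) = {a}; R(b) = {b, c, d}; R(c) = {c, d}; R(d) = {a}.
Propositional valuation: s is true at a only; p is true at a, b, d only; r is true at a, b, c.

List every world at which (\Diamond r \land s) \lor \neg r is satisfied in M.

Let φ = (\Diamond r \land s) \lor \neg r. Evaluate φ at each world:
  a (successors {a}): φ is true.
  b (successors {b, c, d}): φ is false.
  c (successors {c, d}): φ is false.
  d (successors {a}): φ is true.
For instance, at a:
  At a: \Diamond r \land s is true, \neg r is false, so (\Diamond r \land s) \lor \neg r is true.
    At a: \Diamond r is true, s is true, so \Diamond r \land s is true.
      At a: \Diamond r requires r at some successor in {a}.
        r holds at a, so \Diamond r is true at a.
Satisfying worlds: {a, d}

a, d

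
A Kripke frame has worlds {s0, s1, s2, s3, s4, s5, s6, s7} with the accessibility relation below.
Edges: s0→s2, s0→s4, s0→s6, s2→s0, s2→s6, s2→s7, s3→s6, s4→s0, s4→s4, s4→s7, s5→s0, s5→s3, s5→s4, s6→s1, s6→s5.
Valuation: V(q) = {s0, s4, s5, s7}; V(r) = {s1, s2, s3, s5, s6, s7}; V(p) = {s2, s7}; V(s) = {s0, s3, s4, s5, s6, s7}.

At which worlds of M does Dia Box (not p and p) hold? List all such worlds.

s2, s4, s6

Let φ = Dia Box (not p and p). Evaluate φ at each world:
  s0 (successors {s2, s4, s6}): φ is false.
  s1 (successors ∅): φ is false.
  s2 (successors {s0, s6, s7}): φ is true.
  s3 (successors {s6}): φ is false.
  s4 (successors {s0, s4, s7}): φ is true.
  s5 (successors {s0, s3, s4}): φ is false.
  s6 (successors {s1, s5}): φ is true.
  s7 (successors ∅): φ is false.
For instance, at s0:
  At s0: Dia Box (not p and p) requires Box (not p and p) at some successor in {s2, s4, s6}.
    At s2: Box (not p and p) is false.
    At s4: Box (not p and p) is false.
    At s6: Box (not p and p) is false.
  So Dia Box (not p and p) is false at s0.
Satisfying worlds: {s2, s4, s6}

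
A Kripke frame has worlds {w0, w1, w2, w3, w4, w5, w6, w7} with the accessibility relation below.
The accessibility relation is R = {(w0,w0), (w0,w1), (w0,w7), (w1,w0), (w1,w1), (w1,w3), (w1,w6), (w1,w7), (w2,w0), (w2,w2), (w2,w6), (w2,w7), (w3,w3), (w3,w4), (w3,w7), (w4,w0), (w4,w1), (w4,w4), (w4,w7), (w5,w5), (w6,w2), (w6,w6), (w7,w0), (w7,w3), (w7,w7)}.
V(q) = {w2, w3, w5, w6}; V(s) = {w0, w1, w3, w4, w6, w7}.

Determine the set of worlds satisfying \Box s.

w0, w1, w3, w4, w7

Let φ = \Box s. Evaluate φ at each world:
  w0 (successors {w0, w1, w7}): φ is true.
  w1 (successors {w0, w1, w3, w6, w7}): φ is true.
  w2 (successors {w0, w2, w6, w7}): φ is false.
  w3 (successors {w3, w4, w7}): φ is true.
  w4 (successors {w0, w1, w4, w7}): φ is true.
  w5 (successors {w5}): φ is false.
  w6 (successors {w2, w6}): φ is false.
  w7 (successors {w0, w3, w7}): φ is true.
For instance, at w1:
  At w1: \Box s requires s at every successor {w0, w1, w3, w6, w7}.
    At w0: s is true.
    At w1: s is true.
    At w3: s is true.
    At w6: s is true.
    At w7: s is true.
  So \Box s is true at w1.
Satisfying worlds: {w0, w1, w3, w4, w7}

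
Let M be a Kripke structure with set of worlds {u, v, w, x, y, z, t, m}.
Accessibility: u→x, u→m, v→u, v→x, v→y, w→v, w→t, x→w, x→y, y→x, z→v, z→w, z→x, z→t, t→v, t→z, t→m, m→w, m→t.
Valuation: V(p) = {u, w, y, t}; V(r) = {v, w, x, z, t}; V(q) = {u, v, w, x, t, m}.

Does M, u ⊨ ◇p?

At u: ◇p requires p at some successor in {x, m}.
  At x: p is false.
  At m: p is false.
So ◇p is false at u.

No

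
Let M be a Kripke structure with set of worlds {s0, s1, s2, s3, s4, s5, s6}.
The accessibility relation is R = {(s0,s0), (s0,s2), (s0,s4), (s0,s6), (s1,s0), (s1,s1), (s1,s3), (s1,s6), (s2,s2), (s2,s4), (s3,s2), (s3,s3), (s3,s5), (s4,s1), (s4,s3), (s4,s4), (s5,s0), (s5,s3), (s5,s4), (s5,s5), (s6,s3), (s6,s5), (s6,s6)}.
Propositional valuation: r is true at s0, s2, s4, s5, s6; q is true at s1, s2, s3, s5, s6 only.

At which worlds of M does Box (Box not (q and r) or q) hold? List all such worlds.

Recall that Box ψ holds at a world iff ψ holds at every accessible world, and Dia ψ holds iff ψ holds at some accessible world.
Let φ = Box (Box not (q and r) or q). Evaluate φ at each world:
  s0 (successors {s0, s2, s4, s6}): φ is false.
  s1 (successors {s0, s1, s3, s6}): φ is false.
  s2 (successors {s2, s4}): φ is true.
  s3 (successors {s2, s3, s5}): φ is true.
  s4 (successors {s1, s3, s4}): φ is true.
  s5 (successors {s0, s3, s4, s5}): φ is false.
  s6 (successors {s3, s5, s6}): φ is true.
For instance, at s1:
  At s1: Box (Box not (q and r) or q) requires Box not (q and r) or q at every successor {s0, s1, s3, s6}.
    Box not (q and r) or q fails at s0, so Box (Box not (q and r) or q) is false at s1.
      At s0: Box not (q and r) is false, q is false, so Box not (q and r) or q is false.
Satisfying worlds: {s2, s3, s4, s6}

s2, s3, s4, s6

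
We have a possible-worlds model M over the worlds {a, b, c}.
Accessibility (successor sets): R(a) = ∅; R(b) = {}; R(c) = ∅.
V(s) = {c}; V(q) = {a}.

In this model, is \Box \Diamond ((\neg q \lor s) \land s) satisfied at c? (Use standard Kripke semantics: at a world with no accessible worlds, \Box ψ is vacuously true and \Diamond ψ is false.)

At c: no accessible worlds, so \Box \Diamond ((\neg q \lor s) \land s) holds vacuously.

Yes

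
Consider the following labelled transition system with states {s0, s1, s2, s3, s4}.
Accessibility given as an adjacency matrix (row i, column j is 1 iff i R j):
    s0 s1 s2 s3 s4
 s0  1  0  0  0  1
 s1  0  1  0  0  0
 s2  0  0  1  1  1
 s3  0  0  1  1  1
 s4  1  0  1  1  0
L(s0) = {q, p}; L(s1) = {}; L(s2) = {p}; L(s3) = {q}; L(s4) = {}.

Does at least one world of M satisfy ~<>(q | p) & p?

No

Recall that <>ψ holds at a world iff ψ holds at some accessible world.
Let φ = ~<>(q | p) & p. Evaluate φ at each world:
  s0 (successors {s0, s4}): φ is false.
  s1 (successors {s1}): φ is false.
  s2 (successors {s2, s3, s4}): φ is false.
  s3 (successors {s2, s3, s4}): φ is false.
  s4 (successors {s0, s2, s3}): φ is false.
For instance, at s3:
  At s3: ~<>(q | p) is false, p is false, so ~<>(q | p) & p is false.
    At s3: <>(q | p) is true, so ~<>(q | p) is false.
      At s3: <>(q | p) requires q | p at some successor in {s2, s3, s4}.
        q | p holds at s2, so <>(q | p) is true at s3.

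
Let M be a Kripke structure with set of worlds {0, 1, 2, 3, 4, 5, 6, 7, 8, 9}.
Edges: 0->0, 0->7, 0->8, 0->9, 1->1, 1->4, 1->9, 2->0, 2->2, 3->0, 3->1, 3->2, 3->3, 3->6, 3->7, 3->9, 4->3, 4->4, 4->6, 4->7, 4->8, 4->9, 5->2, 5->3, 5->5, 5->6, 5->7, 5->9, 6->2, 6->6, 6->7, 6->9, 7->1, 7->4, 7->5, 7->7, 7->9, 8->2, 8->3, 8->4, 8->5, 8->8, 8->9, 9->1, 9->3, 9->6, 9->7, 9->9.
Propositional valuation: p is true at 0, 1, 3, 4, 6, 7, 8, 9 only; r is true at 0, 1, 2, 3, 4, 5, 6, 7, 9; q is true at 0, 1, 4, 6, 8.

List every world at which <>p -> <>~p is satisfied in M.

Let φ = <>p -> <>~p. Evaluate φ at each world:
  0 (successors {0, 7, 8, 9}): φ is false.
  1 (successors {1, 4, 9}): φ is false.
  2 (successors {0, 2}): φ is true.
  3 (successors {0, 1, 2, 3, 6, 7, 9}): φ is true.
  4 (successors {3, 4, 6, 7, 8, 9}): φ is false.
  5 (successors {2, 3, 5, 6, 7, 9}): φ is true.
  6 (successors {2, 6, 7, 9}): φ is true.
  7 (successors {1, 4, 5, 7, 9}): φ is true.
  8 (successors {2, 3, 4, 5, 8, 9}): φ is true.
  9 (successors {1, 3, 6, 7, 9}): φ is false.
For instance, at 1:
  At 1: <>p is true, <>~p is false, so <>p -> <>~p is false.
    At 1: <>p requires p at some successor in {1, 4, 9}.
      p holds at 1, so <>p is true at 1.
    At 1: <>~p requires ~p at some successor in {1, 4, 9}.
      At 1: ~p is false.
      At 4: ~p is false.
      At 9: ~p is false.
    So <>~p is false at 1.
Satisfying worlds: {2, 3, 5, 6, 7, 8}

2, 3, 5, 6, 7, 8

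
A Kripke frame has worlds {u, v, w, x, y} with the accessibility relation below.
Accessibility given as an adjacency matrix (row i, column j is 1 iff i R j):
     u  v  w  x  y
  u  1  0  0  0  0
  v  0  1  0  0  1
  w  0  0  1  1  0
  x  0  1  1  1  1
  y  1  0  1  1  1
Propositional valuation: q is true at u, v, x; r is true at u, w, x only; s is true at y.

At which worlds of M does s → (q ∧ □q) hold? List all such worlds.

u, v, w, x

Recall that □ψ holds at a world iff ψ holds at every accessible world, and ◇ψ holds iff ψ holds at some accessible world.
Let φ = s → (q ∧ □q). Evaluate φ at each world:
  u (successors {u}): φ is true.
  v (successors {v, y}): φ is true.
  w (successors {w, x}): φ is true.
  x (successors {v, w, x, y}): φ is true.
  y (successors {u, w, x, y}): φ is false.
For instance, at w:
  At w: s is false, q ∧ □q is false, so s → (q ∧ □q) is true.
    At w: q is false, □q is false, so q ∧ □q is false.
      At w: □q requires q at every successor {w, x}.
        q fails at w, so □q is false at w.
Satisfying worlds: {u, v, w, x}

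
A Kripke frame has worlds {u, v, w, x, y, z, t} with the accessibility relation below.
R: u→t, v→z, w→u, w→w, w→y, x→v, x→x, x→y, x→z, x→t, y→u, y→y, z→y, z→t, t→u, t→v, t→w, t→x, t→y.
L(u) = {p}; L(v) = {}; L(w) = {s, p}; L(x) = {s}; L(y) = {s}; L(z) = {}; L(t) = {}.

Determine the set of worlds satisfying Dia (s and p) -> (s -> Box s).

u, v, x, y, z, t

Let φ = Dia (s and p) -> (s -> Box s). Evaluate φ at each world:
  u (successors {t}): φ is true.
  v (successors {z}): φ is true.
  w (successors {u, w, y}): φ is false.
  x (successors {v, x, y, z, t}): φ is true.
  y (successors {u, y}): φ is true.
  z (successors {y, t}): φ is true.
  t (successors {u, v, w, x, y}): φ is true.
For instance, at t:
  At t: Dia (s and p) is true, s -> Box s is true, so Dia (s and p) -> (s -> Box s) is true.
    At t: Dia (s and p) requires s and p at some successor in {u, v, w, x, y}.
      s and p holds at w, so Dia (s and p) is true at t.
    At t: s is false, Box s is false, so s -> Box s is true.
      At t: Box s requires s at every successor {u, v, w, x, y}.
        s fails at u, so Box s is false at t.
Satisfying worlds: {u, v, x, y, z, t}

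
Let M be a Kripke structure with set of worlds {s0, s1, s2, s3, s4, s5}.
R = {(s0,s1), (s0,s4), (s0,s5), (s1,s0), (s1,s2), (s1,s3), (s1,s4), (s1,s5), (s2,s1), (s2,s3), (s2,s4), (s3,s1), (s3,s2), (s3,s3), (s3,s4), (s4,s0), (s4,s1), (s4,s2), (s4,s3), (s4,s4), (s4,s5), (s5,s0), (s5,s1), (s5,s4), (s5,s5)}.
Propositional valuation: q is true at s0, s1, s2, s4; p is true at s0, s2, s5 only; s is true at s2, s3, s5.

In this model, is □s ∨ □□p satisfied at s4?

At s4: □s is false, □□p is false, so □s ∨ □□p is false.
  At s4: □s requires s at every successor {s0, s1, s2, s3, s4, s5}.
    s fails at s0, so □s is false at s4.
  At s4: □□p requires □p at every successor {s0, s1, s2, s3, s4, s5}.
    □p fails at s0, so □□p is false at s4.
      At s0: □p requires p at every successor {s1, s4, s5}.
        p fails at s1, so □p is false at s0.

No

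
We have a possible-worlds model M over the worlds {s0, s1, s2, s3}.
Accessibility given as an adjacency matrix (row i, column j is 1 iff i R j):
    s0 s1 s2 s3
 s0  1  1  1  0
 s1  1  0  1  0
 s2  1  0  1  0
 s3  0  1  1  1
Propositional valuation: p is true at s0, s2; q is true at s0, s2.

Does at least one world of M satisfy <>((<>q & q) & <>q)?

Yes

Recall that <>ψ holds at a world iff ψ holds at some accessible world.
Let φ = <>((<>q & q) & <>q). Evaluate φ at each world:
  s0 (successors {s0, s1, s2}): φ is true.
  s1 (successors {s0, s2}): φ is true.
  s2 (successors {s0, s2}): φ is true.
  s3 (successors {s1, s2, s3}): φ is true.
Detail at s0 (witness):
  At s0: <>((<>q & q) & <>q) requires (<>q & q) & <>q at some successor in {s0, s1, s2}.
    (<>q & q) & <>q holds at s0, so <>((<>q & q) & <>q) is true at s0.
      At s0: <>q & q is true, <>q is true, so (<>q & q) & <>q is true.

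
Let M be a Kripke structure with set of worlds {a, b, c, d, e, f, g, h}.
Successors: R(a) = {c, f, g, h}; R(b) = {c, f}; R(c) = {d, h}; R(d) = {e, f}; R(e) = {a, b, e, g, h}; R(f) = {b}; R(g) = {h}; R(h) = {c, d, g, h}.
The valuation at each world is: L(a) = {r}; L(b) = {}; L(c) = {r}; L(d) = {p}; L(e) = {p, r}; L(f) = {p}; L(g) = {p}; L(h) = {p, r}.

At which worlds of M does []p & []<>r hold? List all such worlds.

c, g

Let φ = []p & []<>r. Evaluate φ at each world:
  a (successors {c, f, g, h}): φ is false.
  b (successors {c, f}): φ is false.
  c (successors {d, h}): φ is true.
  d (successors {e, f}): φ is false.
  e (successors {a, b, e, g, h}): φ is false.
  f (successors {b}): φ is false.
  g (successors {h}): φ is true.
  h (successors {c, d, g, h}): φ is false.
For instance, at h:
  At h: []p is false, []<>r is true, so []p & []<>r is false.
    At h: []p requires p at every successor {c, d, g, h}.
      p fails at c, so []p is false at h.
    At h: []<>r requires <>r at every successor {c, d, g, h}.
      At c: <>r is true.
      At d: <>r is true.
      At g: <>r is true.
      At h: <>r is true.
    So []<>r is true at h.
Satisfying worlds: {c, g}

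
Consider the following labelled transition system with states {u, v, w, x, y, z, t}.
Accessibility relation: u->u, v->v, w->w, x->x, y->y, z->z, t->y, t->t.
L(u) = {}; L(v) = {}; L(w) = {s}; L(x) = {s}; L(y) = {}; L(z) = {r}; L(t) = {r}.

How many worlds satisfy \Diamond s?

Let φ = \Diamond s. Evaluate φ at each world:
  u (successors {u}): φ is false.
  v (successors {v}): φ is false.
  w (successors {w}): φ is true.
  x (successors {x}): φ is true.
  y (successors {y}): φ is false.
  z (successors {z}): φ is false.
  t (successors {y, t}): φ is false.
For instance, at x:
  At x: \Diamond s requires s at some successor in {x}.
    s holds at x, so \Diamond s is true at x.
Satisfying worlds: {w, x}

2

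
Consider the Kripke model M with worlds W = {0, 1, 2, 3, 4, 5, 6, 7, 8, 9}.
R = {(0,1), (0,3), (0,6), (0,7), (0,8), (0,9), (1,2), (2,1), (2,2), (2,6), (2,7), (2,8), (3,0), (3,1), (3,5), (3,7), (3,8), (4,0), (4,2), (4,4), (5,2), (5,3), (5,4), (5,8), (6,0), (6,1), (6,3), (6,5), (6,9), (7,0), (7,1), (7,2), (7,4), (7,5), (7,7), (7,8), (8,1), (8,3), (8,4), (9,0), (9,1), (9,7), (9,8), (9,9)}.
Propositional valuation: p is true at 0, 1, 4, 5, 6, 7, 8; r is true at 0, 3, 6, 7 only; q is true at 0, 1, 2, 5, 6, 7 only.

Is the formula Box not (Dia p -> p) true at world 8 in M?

No

At 8: Box not (Dia p -> p) requires not (Dia p -> p) at every successor {1, 3, 4}.
  not (Dia p -> p) fails at 1, so Box not (Dia p -> p) is false at 8.
    At 1: Dia p -> p is true, so not (Dia p -> p) is false.
      At 1: Dia p is false, p is true, so Dia p -> p is true.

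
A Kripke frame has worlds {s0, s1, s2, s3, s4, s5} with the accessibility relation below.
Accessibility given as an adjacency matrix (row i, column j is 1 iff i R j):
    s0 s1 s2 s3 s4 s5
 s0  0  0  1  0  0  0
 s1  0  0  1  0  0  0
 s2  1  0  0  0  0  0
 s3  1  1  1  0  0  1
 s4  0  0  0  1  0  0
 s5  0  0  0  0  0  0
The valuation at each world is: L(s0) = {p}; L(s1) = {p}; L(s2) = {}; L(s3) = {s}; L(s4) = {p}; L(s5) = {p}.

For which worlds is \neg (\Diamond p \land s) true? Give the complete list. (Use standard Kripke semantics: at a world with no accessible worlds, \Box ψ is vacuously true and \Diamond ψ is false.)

Let φ = \neg (\Diamond p \land s). Evaluate φ at each world:
  s0 (successors {s2}): φ is true.
  s1 (successors {s2}): φ is true.
  s2 (successors {s0}): φ is true.
  s3 (successors {s0, s1, s2, s5}): φ is false.
  s4 (successors {s3}): φ is true.
  s5 (successors ∅): φ is true.
For instance, at s2:
  At s2: \Diamond p \land s is false, so \neg (\Diamond p \land s) is true.
    At s2: \Diamond p is true, s is false, so \Diamond p \land s is false.
      At s2: \Diamond p requires p at some successor in {s0}.
        p holds at s0, so \Diamond p is true at s2.
Satisfying worlds: {s0, s1, s2, s4, s5}

s0, s1, s2, s4, s5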